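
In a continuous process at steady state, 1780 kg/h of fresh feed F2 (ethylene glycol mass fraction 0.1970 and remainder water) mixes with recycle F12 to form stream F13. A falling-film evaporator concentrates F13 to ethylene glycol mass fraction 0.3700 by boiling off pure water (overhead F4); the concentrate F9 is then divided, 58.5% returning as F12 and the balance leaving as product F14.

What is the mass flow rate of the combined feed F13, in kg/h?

Overall ethylene glycol balance (none leaves overhead): ethylene glycol in fresh feed = ethylene glycol in product, i.e. 1780×0.197 = (1−0.585)·F9·0.370.
F9 = 350.66/(0.370×0.415) = 2283.7 kg/h.
Recycle F12 = 0.585×2283.7 = 1336 kg/h.
Combined feed F13 = 1780 + 1336 = 3116 kg/h.

3116 kg/h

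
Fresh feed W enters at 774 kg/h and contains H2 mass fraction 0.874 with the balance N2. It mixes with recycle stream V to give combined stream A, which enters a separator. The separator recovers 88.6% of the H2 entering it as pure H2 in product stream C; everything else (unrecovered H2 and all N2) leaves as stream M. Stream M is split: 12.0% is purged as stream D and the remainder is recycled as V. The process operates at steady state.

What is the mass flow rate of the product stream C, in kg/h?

H2 in A: m_A = 774×0.874 + (1−0.120)·(1−0.886)·m_A, so m_A = 676.48/0.8997 = 751.91 kg/h.
Product C = 0.886×751.91 = 666.19 kg/h.

666.2 kg/h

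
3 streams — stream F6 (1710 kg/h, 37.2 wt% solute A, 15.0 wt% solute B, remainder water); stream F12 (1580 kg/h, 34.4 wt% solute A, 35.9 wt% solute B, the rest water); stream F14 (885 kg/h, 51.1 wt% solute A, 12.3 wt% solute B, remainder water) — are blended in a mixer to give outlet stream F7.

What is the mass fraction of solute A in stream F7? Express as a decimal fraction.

0.391

Total flow out = 1710 + 1580 + 885 = 4175 kg/h.
solute A in = 1710×0.372 + 1580×0.344 + 885×0.511 = 1631.9 kg/h.
solute A mass fraction in F7 = 1631.9/4175 = 0.391.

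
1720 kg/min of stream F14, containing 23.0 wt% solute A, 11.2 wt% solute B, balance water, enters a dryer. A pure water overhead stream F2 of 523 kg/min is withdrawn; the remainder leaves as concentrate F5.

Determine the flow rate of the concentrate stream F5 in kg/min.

Concentrate = 1720 − 523 = 1197 kg/min.

1197 kg/min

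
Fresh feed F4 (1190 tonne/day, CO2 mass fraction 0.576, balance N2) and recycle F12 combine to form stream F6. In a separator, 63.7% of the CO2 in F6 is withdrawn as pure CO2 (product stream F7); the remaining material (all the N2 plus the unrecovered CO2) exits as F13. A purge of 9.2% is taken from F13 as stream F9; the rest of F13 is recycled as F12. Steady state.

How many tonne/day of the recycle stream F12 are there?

N2 enters only via F4 and leaves only via the purge: 1190×0.424 = 0.092×(N2 in F13), and the separator passes all N2, so N2 in F6 = N2 in F13 = 5484.3 tonne/day.
CO2 in F6: m_A = 1190×0.576 + (1−0.092)·(1−0.637)·m_A, so m_A = 685.44/0.6704 = 1022.4 tonne/day.
F13 = (1−0.637)×1022.4 + 5484.3 = 5855.5 tonne/day.
Recycle F12 = (1−0.092)×5855.5 = 5316.8 tonne/day.

5317 tonne/day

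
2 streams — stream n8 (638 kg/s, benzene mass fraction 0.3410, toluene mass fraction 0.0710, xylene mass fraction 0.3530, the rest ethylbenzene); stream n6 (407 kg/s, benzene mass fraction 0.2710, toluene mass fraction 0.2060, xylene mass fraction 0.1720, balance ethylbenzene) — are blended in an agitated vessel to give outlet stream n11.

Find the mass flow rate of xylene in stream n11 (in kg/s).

295.2 kg/s

xylene out = xylene in = 638×0.353 + 407×0.172 = 295.22 kg/s.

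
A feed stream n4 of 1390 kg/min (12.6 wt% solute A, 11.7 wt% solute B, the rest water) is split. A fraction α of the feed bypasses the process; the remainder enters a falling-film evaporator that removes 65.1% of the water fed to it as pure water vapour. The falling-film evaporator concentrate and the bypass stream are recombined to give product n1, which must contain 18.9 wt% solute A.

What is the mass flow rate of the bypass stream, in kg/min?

449.8 kg/min

All 1390×0.126 = 175.14 kg/min of solute A reaches n1, so n1 = 175.14/0.189 = 926.67 kg/min and vapour = 463.33 kg/min.
The evaporator receives (1−α)·1390 of feed at 0.757 water and removes 0.651 of that water:
0.651×0.757×(1−α)×1390 = 463.33
(1−α) = 463.33/685 = 0.6764;  α = 0.3236.
Bypass flow = 0.3236×1390 = 449.81 kg/min.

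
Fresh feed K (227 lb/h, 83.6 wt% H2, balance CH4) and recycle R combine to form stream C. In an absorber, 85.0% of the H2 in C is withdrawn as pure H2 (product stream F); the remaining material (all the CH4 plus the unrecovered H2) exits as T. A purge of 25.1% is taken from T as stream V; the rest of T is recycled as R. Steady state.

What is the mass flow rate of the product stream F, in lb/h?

181.7 lb/h

H2 in C: m_A = 227×0.836 + (1−0.251)·(1−0.850)·m_A, so m_A = 189.77/0.8876 = 213.79 lb/h.
Product F = 0.850×213.79 = 181.72 lb/h.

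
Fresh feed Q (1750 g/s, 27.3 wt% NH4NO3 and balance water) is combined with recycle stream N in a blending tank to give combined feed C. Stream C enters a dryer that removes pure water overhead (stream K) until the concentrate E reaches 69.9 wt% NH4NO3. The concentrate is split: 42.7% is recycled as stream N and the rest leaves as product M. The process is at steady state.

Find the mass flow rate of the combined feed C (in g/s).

2259 g/s

Overall NH4NO3 balance (none leaves overhead): NH4NO3 in fresh feed = NH4NO3 in product, i.e. 1750×0.273 = (1−0.427)·E·0.699.
E = 477.75/(0.699×0.573) = 1192.8 g/s.
Recycle N = 0.427×1192.8 = 509.33 g/s.
Combined feed C = 1750 + 509.33 = 2259.3 g/s.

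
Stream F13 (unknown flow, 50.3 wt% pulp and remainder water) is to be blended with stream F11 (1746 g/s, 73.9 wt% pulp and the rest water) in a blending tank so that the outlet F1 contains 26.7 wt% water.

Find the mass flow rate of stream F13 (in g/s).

45.55 g/s

Let F13 be the unknown flow. Total out = 1746 + F13.
water balance: 455.71 + 0.497·F13 = 0.267·(1746 + F13)
(0.497 − 0.267)·F13 = 0.267×1746 − 455.71 = 10.476
F13 = 10.476 / 0.230 = 45.548 g/s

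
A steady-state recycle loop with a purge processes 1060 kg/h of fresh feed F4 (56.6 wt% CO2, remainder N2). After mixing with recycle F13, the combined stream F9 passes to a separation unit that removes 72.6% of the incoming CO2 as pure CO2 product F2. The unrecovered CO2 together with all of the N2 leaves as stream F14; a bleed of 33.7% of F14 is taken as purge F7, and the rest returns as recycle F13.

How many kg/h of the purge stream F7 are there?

N2 enters only via F4 and leaves only via the purge: 1060×0.434 = 0.337×(N2 in F14), and the separation unit passes all N2, so N2 in F9 = N2 in F14 = 1365.1 kg/h.
CO2 in F9: m_A = 1060×0.566 + (1−0.337)·(1−0.726)·m_A, so m_A = 599.96/0.8183 = 733.14 kg/h.
F14 = (1−0.726)×733.14 + 1365.1 = 1566 kg/h.
Purge F7 = 0.337×1566 = 527.74 kg/h.

527.7 kg/h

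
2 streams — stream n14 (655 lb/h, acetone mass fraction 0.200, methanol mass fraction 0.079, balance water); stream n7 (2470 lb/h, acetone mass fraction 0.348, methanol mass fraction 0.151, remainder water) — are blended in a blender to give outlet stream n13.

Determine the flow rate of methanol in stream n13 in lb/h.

methanol out = methanol in = 655×0.079 + 2470×0.151 = 424.71 lb/h.

424.7 lb/h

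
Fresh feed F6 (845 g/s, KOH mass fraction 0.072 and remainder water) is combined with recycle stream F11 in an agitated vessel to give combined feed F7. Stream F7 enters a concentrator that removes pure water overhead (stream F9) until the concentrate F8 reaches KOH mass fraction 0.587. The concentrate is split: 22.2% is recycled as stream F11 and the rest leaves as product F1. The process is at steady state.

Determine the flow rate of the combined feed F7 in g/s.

874.6 g/s

Overall KOH balance (none leaves overhead): KOH in fresh feed = KOH in product, i.e. 845×0.072 = (1−0.222)·F8·0.587.
F8 = 60.84/(0.587×0.778) = 133.22 g/s.
Recycle F11 = 0.222×133.22 = 29.575 g/s.
Combined feed F7 = 845 + 29.575 = 874.57 g/s.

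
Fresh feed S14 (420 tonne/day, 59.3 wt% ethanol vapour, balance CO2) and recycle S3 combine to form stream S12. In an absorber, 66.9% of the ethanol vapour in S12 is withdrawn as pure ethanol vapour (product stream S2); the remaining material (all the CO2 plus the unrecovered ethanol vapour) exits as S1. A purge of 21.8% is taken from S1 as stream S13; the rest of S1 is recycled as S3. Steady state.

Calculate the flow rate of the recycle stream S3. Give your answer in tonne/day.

700.2 tonne/day

CO2 enters only via S14 and leaves only via the purge: 420×0.407 = 0.218×(CO2 in S1), and the absorber passes all CO2, so CO2 in S12 = CO2 in S1 = 784.13 tonne/day.
ethanol vapour in S12: m_A = 420×0.593 + (1−0.218)·(1−0.669)·m_A, so m_A = 249.06/0.7412 = 336.04 tonne/day.
S1 = (1−0.669)×336.04 + 784.13 = 895.36 tonne/day.
Recycle S3 = (1−0.218)×895.36 = 700.17 tonne/day.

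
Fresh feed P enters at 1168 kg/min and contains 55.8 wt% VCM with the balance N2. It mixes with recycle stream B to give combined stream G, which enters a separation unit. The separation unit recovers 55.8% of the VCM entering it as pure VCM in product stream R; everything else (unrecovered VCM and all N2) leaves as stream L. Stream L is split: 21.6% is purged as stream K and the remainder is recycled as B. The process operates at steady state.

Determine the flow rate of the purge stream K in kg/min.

611.5 kg/min

N2 enters only via P and leaves only via the purge: 1168×0.442 = 0.216×(N2 in L), and the separation unit passes all N2, so N2 in G = N2 in L = 2390.1 kg/min.
VCM in G: m_A = 1168×0.558 + (1−0.216)·(1−0.558)·m_A, so m_A = 651.74/0.6535 = 997.36 kg/min.
L = (1−0.558)×997.36 + 2390.1 = 2830.9 kg/min.
Purge K = 0.216×2830.9 = 611.48 kg/min.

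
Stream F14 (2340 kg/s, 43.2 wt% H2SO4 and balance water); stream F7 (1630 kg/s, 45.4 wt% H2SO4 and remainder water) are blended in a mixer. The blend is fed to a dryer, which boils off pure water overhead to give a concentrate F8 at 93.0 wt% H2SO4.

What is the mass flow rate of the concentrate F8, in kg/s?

1883 kg/s

H2SO4 entering = 2340×0.432 + 1630×0.454 = 1750.9 kg/s.
All H2SO4 reports to F8, so F8 = 1750.9/0.930 = 1882.7 kg/s.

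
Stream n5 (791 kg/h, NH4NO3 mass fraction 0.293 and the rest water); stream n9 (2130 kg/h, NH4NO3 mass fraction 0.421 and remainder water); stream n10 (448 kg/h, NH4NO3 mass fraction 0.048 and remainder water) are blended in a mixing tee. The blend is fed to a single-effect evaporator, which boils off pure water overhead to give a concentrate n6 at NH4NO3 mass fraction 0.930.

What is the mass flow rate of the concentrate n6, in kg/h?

NH4NO3 entering = 791×0.293 + 2130×0.421 + 448×0.048 = 1150 kg/h.
All NH4NO3 reports to n6, so n6 = 1150/0.930 = 1236.6 kg/h.

1237 kg/h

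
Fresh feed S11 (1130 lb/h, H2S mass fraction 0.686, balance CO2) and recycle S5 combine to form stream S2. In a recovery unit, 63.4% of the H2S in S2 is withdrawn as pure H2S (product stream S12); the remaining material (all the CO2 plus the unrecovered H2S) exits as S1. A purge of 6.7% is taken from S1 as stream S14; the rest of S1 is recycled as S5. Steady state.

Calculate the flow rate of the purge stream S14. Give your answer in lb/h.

383.7 lb/h

CO2 enters only via S11 and leaves only via the purge: 1130×0.314 = 0.067×(CO2 in S1), and the recovery unit passes all CO2, so CO2 in S2 = CO2 in S1 = 5295.8 lb/h.
H2S in S2: m_A = 1130×0.686 + (1−0.067)·(1−0.634)·m_A, so m_A = 775.18/0.6585 = 1177.2 lb/h.
S1 = (1−0.634)×1177.2 + 5295.8 = 5726.7 lb/h.
Purge S14 = 0.067×5726.7 = 383.69 lb/h.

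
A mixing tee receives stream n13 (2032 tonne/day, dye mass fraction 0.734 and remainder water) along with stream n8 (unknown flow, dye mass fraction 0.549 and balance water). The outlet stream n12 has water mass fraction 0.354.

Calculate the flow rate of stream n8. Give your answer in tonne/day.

1843 tonne/day

Let n8 be the unknown flow. Total out = 2032 + n8.
water balance: 540.51 + 0.451·n8 = 0.354·(2032 + n8)
(0.451 − 0.354)·n8 = 0.354×2032 − 540.51 = 178.82
n8 = 178.82 / 0.097 = 1843.5 tonne/day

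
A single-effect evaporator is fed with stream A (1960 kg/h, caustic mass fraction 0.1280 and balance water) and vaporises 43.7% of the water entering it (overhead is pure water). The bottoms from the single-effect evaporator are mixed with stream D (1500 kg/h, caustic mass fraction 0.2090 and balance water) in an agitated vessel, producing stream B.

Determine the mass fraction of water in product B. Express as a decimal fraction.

0.7920

Vapour removed = 0.437×0.872×1960 = 746.89 kg/h; concentrate = 1213.1 kg/h.
water reaching the mixer = 962.23 (from concentrate) + 1500×0.791 = 2148.7 kg/h.
Product flow = 1213.1 + 1500 = 2713.1 kg/h; water fraction = 0.7920.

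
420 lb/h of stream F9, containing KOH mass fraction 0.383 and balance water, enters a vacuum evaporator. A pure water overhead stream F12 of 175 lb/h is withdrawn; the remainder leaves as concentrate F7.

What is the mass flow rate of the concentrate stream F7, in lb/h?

245 lb/h

Concentrate = 420 − 175 = 245 lb/h.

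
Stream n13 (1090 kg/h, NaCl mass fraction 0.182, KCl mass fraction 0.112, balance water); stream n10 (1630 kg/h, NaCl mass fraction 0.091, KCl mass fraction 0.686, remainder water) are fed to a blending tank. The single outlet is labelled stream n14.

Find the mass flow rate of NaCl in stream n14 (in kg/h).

346.7 kg/h

NaCl out = NaCl in = 1090×0.182 + 1630×0.091 = 346.71 kg/h.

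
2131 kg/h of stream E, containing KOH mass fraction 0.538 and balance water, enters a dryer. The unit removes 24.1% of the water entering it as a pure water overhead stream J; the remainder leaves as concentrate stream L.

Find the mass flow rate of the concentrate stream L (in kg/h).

1894 kg/h

water entering = 2131×0.462 = 984.52 kg/h; overhead removed = 0.241×984.52 = 237.27 kg/h.
Concentrate = 2131 − 237.27 = 1893.7 kg/h.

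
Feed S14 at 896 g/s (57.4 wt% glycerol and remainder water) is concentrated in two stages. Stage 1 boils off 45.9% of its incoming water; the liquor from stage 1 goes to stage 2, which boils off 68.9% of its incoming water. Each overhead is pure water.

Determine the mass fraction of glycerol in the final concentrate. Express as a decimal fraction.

0.8890

water in feed = 896×0.426 = 381.7 g/s.
After stage 1: water left = (1−0.459)×381.7 = 206.5; stream total = 720.8 g/s.
After stage 2: water left = (1−0.689)×206.5 = 64.221; final concentrate = 578.52 g/s.
glycerol fraction = 514.3/578.52 = 0.8890.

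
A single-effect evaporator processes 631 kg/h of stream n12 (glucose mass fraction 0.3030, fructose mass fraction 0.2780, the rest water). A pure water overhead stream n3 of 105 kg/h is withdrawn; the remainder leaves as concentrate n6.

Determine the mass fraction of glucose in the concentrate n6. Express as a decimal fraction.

glucose is not removed: 631×0.303 = 191.19 kg/h of glucose enters n6.
Concentrate = 631 − 105 = 526 kg/h.
Mass fraction = 191.19/526 = 0.3635.

0.3635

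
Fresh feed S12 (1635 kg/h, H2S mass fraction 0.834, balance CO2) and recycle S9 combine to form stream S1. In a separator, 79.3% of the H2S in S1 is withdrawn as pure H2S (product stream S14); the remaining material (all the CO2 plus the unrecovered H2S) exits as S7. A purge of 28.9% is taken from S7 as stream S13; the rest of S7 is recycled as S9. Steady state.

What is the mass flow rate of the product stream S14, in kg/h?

H2S in S1: m_A = 1635×0.834 + (1−0.289)·(1−0.793)·m_A, so m_A = 1363.6/0.8528 = 1598.9 kg/h.
Product S14 = 0.793×1598.9 = 1267.9 kg/h.

1268 kg/h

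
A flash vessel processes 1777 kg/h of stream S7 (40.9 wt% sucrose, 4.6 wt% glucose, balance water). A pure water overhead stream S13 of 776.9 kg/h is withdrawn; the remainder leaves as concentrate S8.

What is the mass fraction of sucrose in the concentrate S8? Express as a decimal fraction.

0.727

sucrose is not removed: 1777×0.409 = 726.79 kg/h of sucrose enters S8.
Concentrate = 1777 − 776.9 = 1000.1 kg/h.
Mass fraction = 726.79/1000.1 = 0.727.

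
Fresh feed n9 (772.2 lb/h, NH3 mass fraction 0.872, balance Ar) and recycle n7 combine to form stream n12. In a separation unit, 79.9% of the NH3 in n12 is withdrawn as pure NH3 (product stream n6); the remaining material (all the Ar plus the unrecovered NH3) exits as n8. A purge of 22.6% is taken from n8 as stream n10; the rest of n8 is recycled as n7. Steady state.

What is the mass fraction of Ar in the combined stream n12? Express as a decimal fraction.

Ar enters only via n9 and leaves only via the purge: 772.2×0.128 = 0.226×(Ar in n8), and the separation unit passes all Ar, so Ar in n12 = Ar in n8 = 437.35 lb/h.
NH3 in n12: m_A = 772.2×0.872 + (1−0.226)·(1−0.799)·m_A, so m_A = 673.36/0.8444 = 797.42 lb/h.
n12 = 797.42 + 437.35 = 1234.8 lb/h.
Ar fraction in n12 = 437.35/1234.8 = 0.354.

0.354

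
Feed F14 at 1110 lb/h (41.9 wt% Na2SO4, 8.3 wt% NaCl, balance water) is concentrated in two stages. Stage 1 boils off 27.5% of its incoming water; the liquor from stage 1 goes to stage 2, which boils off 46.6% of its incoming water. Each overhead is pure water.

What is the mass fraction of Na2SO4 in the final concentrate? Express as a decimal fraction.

water in feed = 1110×0.498 = 552.78 lb/h.
After stage 1: water left = (1−0.275)×552.78 = 400.77; stream total = 957.99 lb/h.
After stage 2: water left = (1−0.466)×400.77 = 214.01; final concentrate = 771.23 lb/h.
Na2SO4 fraction = 465.09/771.23 = 0.6031.

0.6031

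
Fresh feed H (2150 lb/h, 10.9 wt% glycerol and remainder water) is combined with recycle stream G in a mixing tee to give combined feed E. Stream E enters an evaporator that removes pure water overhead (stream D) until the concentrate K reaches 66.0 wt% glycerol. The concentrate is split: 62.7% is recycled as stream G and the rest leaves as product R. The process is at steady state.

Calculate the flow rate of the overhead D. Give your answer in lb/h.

Overall glycerol balance (none leaves overhead): glycerol in fresh feed = glycerol in product, i.e. 2150×0.109 = (1−0.627)·K·0.660.
K = 234.35/(0.660×0.373) = 951.95 lb/h.
Recycle G = 0.627×951.95 = 596.87 lb/h.
Combined feed E = 2150 + 596.87 = 2746.9 lb/h.
Overhead D = E − K = 2746.9 − 951.95 = 1794.9 lb/h.

1795 lb/h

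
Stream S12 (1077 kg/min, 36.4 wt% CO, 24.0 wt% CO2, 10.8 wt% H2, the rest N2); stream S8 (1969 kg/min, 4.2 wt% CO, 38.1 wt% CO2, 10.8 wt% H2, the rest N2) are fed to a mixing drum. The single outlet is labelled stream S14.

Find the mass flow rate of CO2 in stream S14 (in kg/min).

1009 kg/min

CO2 out = CO2 in = 1077×0.240 + 1969×0.381 = 1008.7 kg/min.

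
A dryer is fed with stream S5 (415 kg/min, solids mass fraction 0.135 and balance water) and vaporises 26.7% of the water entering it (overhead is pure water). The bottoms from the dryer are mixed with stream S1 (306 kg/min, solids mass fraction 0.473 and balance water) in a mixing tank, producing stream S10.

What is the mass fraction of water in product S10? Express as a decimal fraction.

Vapour removed = 0.267×0.865×415 = 95.846 kg/min; concentrate = 319.15 kg/min.
water reaching the mixer = 263.13 (from concentrate) + 306×0.527 = 424.39 kg/min.
Product flow = 319.15 + 306 = 625.15 kg/min; water fraction = 0.679.

0.679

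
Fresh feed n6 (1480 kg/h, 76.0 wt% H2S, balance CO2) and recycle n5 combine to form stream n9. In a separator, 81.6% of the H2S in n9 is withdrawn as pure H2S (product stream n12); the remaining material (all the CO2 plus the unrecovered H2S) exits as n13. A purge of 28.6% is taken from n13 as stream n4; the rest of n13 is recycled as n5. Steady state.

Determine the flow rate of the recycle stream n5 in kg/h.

CO2 enters only via n6 and leaves only via the purge: 1480×0.240 = 0.286×(CO2 in n13), and the separator passes all CO2, so CO2 in n9 = CO2 in n13 = 1242 kg/h.
H2S in n9: m_A = 1480×0.760 + (1−0.286)·(1−0.816)·m_A, so m_A = 1124.8/0.8686 = 1294.9 kg/h.
n13 = (1−0.816)×1294.9 + 1242 = 1480.2 kg/h.
Recycle n5 = (1−0.286)×1480.2 = 1056.9 kg/h.

1057 kg/h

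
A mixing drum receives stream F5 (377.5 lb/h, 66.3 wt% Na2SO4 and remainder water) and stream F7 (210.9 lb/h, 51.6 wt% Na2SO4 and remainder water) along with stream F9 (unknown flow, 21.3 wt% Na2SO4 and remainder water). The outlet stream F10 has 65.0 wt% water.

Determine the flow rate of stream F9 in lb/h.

1118 lb/h

Let F9 be the unknown flow. Total out = 588.4 + F9.
water balance: 229.29 + 0.787·F9 = 0.650·(588.4 + F9)
(0.787 − 0.650)·F9 = 0.650×588.4 − 229.29 = 153.17
F9 = 153.17 / 0.137 = 1118 lb/h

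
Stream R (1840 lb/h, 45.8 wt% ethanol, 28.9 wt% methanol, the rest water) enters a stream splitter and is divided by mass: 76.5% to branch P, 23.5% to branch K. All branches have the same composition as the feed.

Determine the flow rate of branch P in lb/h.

Branch P flow = 0.765×1840 = 1407.6 lb/h.

1408 lb/h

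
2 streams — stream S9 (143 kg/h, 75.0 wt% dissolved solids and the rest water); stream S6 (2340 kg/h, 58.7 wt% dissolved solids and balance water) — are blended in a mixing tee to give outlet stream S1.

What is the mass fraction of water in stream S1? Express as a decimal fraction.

Total flow out = 143 + 2340 = 2483 kg/h.
water in = 143×0.250 + 2340×0.413 = 1002.2 kg/h.
water mass fraction in S1 = 1002.2/2483 = 0.404.

0.404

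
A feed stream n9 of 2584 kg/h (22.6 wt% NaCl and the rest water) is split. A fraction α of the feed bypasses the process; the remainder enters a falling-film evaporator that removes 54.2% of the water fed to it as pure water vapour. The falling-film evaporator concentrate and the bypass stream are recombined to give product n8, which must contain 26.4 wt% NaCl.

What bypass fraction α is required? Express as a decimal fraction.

0.657

All 2584×0.226 = 583.98 kg/h of NaCl reaches n8, so n8 = 583.98/0.264 = 2212.1 kg/h and vapour = 371.94 kg/h.
The evaporator receives (1−α)·2584 of feed at 0.774 water and removes 0.542 of that water:
0.542×0.774×(1−α)×2584 = 371.94
(1−α) = 371.94/1084 = 0.3431;  α = 0.6569.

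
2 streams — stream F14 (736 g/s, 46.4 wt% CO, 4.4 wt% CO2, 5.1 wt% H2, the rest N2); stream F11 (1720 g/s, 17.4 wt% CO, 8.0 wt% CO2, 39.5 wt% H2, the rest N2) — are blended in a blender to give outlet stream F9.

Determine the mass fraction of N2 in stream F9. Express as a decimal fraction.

0.378

Total flow out = 736 + 1720 = 2456 g/s.
N2 in = 736×0.441 + 1720×0.351 = 928.3 g/s.
N2 mass fraction in F9 = 928.3/2456 = 0.378.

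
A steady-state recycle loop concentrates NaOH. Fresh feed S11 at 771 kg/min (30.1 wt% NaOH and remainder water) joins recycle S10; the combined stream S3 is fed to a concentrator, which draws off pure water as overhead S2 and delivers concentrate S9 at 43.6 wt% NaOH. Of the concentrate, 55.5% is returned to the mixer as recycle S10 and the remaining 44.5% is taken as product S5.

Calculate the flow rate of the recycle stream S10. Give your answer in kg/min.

Overall NaOH balance (none leaves overhead): NaOH in fresh feed = NaOH in product, i.e. 771×0.301 = (1−0.555)·S9·0.436.
S9 = 232.07/(0.436×0.445) = 1196.1 kg/min.
Recycle S10 = 0.555×1196.1 = 663.85 kg/min.

663.8 kg/min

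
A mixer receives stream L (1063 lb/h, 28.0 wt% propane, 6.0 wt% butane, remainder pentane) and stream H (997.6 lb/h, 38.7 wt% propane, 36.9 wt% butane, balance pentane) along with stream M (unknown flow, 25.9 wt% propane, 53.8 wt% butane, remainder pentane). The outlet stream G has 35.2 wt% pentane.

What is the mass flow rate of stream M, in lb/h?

Let M be the unknown flow. Total out = 2060.6 + M.
pentane balance: 944.99 + 0.203·M = 0.352·(2060.6 + M)
(0.203 − 0.352)·M = 0.352×2060.6 − 944.99 = -219.66
M = -219.66 / -0.149 = 1474.2 lb/h

1474 lb/h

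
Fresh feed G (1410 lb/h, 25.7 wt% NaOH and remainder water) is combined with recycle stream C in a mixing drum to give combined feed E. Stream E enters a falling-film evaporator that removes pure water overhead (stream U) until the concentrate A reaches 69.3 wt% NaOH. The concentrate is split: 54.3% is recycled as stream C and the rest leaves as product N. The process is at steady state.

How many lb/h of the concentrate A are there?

1144 lb/h

Overall NaOH balance (none leaves overhead): NaOH in fresh feed = NaOH in product, i.e. 1410×0.257 = (1−0.543)·A·0.693.
A = 362.37/(0.693×0.457) = 1144.2 lb/h.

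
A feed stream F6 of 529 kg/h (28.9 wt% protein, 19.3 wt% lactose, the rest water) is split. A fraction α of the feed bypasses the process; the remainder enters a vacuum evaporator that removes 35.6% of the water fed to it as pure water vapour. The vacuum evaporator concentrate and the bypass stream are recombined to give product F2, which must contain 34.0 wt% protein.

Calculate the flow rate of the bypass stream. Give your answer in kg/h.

All 529×0.289 = 152.88 kg/h of protein reaches F2, so F2 = 152.88/0.340 = 449.65 kg/h and vapour = 79.35 kg/h.
The evaporator receives (1−α)·529 of feed at 0.518 water and removes 0.356 of that water:
0.356×0.518×(1−α)×529 = 79.35
(1−α) = 79.35/97.552 = 0.8134;  α = 0.1866.
Bypass flow = 0.1866×529 = 98.704 kg/h.

98.7 kg/h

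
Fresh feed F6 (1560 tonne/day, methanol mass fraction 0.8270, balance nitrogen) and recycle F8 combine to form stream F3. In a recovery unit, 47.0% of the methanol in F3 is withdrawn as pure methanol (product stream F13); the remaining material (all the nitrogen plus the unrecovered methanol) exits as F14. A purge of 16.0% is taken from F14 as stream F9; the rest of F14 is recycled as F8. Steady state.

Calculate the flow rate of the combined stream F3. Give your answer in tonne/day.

4012 tonne/day

nitrogen enters only via F6 and leaves only via the purge: 1560×0.173 = 0.160×(nitrogen in F14), and the recovery unit passes all nitrogen, so nitrogen in F3 = nitrogen in F14 = 1686.8 tonne/day.
methanol in F3: m_A = 1560×0.827 + (1−0.160)·(1−0.470)·m_A, so m_A = 1290.1/0.5548 = 2325.4 tonne/day.
F3 = 2325.4 + 1686.8 = 4012.1 tonne/day.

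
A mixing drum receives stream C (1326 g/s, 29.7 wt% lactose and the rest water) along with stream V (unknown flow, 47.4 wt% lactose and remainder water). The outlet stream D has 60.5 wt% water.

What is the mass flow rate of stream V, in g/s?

1645 g/s

Let V be the unknown flow. Total out = 1326 + V.
water balance: 932.18 + 0.526·V = 0.605·(1326 + V)
(0.526 − 0.605)·V = 0.605×1326 − 932.18 = -129.95
V = -129.95 / -0.079 = 1644.9 g/s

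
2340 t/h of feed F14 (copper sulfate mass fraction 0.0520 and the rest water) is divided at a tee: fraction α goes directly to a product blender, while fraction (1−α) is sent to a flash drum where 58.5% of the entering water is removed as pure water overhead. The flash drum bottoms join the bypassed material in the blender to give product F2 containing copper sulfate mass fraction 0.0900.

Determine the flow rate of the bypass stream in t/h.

All 2340×0.052 = 121.68 t/h of copper sulfate reaches F2, so F2 = 121.68/0.090 = 1352 t/h and vapour = 988 t/h.
The evaporator receives (1−α)·2340 of feed at 0.948 water and removes 0.585 of that water:
0.585×0.948×(1−α)×2340 = 988
(1−α) = 988/1297.7 = 0.7613;  α = 0.2387.
Bypass flow = 0.2387×2340 = 558.47 t/h.

558.5 t/h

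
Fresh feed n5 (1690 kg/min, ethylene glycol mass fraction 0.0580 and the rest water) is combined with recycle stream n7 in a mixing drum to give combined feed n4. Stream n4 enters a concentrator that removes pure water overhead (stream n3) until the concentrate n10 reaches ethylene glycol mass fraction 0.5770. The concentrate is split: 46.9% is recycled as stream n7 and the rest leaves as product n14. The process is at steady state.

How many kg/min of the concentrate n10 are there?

Overall ethylene glycol balance (none leaves overhead): ethylene glycol in fresh feed = ethylene glycol in product, i.e. 1690×0.058 = (1−0.469)·n10·0.577.
n10 = 98.02/(0.577×0.531) = 319.92 kg/min.

319.9 kg/min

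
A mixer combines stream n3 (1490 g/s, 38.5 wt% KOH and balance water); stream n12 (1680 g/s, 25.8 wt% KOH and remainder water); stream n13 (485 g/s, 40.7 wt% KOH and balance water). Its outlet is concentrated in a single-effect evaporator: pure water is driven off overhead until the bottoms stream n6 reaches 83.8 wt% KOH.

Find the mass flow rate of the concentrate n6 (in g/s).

1437 g/s

KOH entering = 1490×0.385 + 1680×0.258 + 485×0.407 = 1204.5 g/s.
All KOH reports to n6, so n6 = 1204.5/0.838 = 1437.3 g/s.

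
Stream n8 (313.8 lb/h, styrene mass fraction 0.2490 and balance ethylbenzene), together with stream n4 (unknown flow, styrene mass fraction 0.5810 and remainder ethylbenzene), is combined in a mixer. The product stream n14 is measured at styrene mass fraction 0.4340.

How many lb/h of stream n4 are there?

394.9 lb/h

Let n4 be the unknown flow. Total out = 313.8 + n4.
styrene balance: 78.136 + 0.581·n4 = 0.434·(313.8 + n4)
(0.581 − 0.434)·n4 = 0.434×313.8 − 78.136 = 58.053
n4 = 58.053 / 0.147 = 394.92 lb/h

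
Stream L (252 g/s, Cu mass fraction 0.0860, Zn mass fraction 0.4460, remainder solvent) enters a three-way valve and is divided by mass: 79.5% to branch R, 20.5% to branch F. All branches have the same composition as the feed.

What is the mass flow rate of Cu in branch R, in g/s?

17.23 g/s

Branch R total = 0.795×252 = 200.34 g/s.
Cu in R = 0.086×200.34 = 17.229 g/s.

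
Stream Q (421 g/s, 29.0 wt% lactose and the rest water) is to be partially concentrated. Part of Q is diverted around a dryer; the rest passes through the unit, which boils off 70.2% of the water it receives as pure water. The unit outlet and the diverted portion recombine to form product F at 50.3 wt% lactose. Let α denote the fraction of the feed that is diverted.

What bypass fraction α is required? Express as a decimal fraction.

All 421×0.290 = 122.09 g/s of lactose reaches F, so F = 122.09/0.503 = 242.72 g/s and vapour = 178.28 g/s.
The evaporator receives (1−α)·421 of feed at 0.710 water and removes 0.702 of that water:
0.702×0.710×(1−α)×421 = 178.28
(1−α) = 178.28/209.83 = 0.8496;  α = 0.1504.

0.150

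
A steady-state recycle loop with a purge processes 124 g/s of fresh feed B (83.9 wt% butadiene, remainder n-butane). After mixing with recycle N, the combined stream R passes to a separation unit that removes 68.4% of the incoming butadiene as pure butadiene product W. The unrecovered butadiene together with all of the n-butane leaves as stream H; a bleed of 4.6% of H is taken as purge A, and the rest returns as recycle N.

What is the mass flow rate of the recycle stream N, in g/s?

458.9 g/s

n-butane enters only via B and leaves only via the purge: 124×0.161 = 0.046×(n-butane in H), and the separation unit passes all n-butane, so n-butane in R = n-butane in H = 434 g/s.
butadiene in R: m_A = 124×0.839 + (1−0.046)·(1−0.684)·m_A, so m_A = 104.04/0.6985 = 148.93 g/s.
H = (1−0.684)×148.93 + 434 = 481.06 g/s.
Recycle N = (1−0.046)×481.06 = 458.93 g/s.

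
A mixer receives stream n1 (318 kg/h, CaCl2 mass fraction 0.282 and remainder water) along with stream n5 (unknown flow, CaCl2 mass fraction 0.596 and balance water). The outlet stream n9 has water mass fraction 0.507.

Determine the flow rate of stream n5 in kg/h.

651.4 kg/h

Let n5 be the unknown flow. Total out = 318 + n5.
water balance: 228.32 + 0.404·n5 = 0.507·(318 + n5)
(0.404 − 0.507)·n5 = 0.507×318 − 228.32 = -67.098
n5 = -67.098 / -0.103 = 651.44 kg/h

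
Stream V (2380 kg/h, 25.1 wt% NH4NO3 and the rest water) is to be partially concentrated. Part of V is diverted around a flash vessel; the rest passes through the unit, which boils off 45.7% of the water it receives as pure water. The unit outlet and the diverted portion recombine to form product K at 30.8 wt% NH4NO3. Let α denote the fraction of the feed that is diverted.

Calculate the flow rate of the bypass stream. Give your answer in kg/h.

All 2380×0.251 = 597.38 kg/h of NH4NO3 reaches K, so K = 597.38/0.308 = 1939.5 kg/h and vapour = 440.45 kg/h.
The evaporator receives (1−α)·2380 of feed at 0.749 water and removes 0.457 of that water:
0.457×0.749×(1−α)×2380 = 440.45
(1−α) = 440.45/814.66 = 0.5407;  α = 0.4593.
Bypass flow = 0.4593×2380 = 1093.2 kg/h.

1093 kg/h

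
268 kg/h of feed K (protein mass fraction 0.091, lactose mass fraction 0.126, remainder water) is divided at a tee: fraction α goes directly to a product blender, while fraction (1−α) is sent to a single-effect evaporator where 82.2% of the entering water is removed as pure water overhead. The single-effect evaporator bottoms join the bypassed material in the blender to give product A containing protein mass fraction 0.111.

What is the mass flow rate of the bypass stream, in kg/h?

193 kg/h

All 268×0.091 = 24.388 kg/h of protein reaches A, so A = 24.388/0.111 = 219.71 kg/h and vapour = 48.288 kg/h.
The evaporator receives (1−α)·268 of feed at 0.783 water and removes 0.822 of that water:
0.822×0.783×(1−α)×268 = 48.288
(1−α) = 48.288/172.49 = 0.2799;  α = 0.7201.
Bypass flow = 0.7201×268 = 192.97 kg/h.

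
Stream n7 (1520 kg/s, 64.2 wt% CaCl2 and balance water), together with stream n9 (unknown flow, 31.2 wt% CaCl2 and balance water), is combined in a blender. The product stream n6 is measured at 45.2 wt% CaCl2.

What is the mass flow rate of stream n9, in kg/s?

Let n9 be the unknown flow. Total out = 1520 + n9.
CaCl2 balance: 975.84 + 0.312·n9 = 0.452·(1520 + n9)
(0.312 − 0.452)·n9 = 0.452×1520 − 975.84 = -288.8
n9 = -288.8 / -0.140 = 2062.9 kg/s

2063 kg/s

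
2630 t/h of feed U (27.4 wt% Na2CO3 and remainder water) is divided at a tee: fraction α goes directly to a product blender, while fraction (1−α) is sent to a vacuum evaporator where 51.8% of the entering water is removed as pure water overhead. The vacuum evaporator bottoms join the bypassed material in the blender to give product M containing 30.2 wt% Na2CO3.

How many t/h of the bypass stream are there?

1982 t/h

All 2630×0.274 = 720.62 t/h of Na2CO3 reaches M, so M = 720.62/0.302 = 2386.2 t/h and vapour = 243.84 t/h.
The evaporator receives (1−α)·2630 of feed at 0.726 water and removes 0.518 of that water:
0.518×0.726×(1−α)×2630 = 243.84
(1−α) = 243.84/989.06 = 0.2465;  α = 0.7535.
Bypass flow = 0.7535×2630 = 1981.6 t/h.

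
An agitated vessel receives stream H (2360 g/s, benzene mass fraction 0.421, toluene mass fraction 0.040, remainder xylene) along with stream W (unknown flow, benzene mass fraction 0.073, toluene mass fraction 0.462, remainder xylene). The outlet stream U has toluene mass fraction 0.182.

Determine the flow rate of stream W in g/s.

Let W be the unknown flow. Total out = 2360 + W.
toluene balance: 94.4 + 0.462·W = 0.182·(2360 + W)
(0.462 − 0.182)·W = 0.182×2360 − 94.4 = 335.12
W = 335.12 / 0.280 = 1196.9 g/s

1197 g/s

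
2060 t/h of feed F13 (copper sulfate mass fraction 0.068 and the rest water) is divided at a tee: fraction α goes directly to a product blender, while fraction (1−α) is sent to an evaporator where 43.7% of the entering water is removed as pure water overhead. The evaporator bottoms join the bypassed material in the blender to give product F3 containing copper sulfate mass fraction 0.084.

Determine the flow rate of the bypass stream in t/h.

All 2060×0.068 = 140.08 t/h of copper sulfate reaches F3, so F3 = 140.08/0.084 = 1667.6 t/h and vapour = 392.38 t/h.
The evaporator receives (1−α)·2060 of feed at 0.932 water and removes 0.437 of that water:
0.437×0.932×(1−α)×2060 = 392.38
(1−α) = 392.38/839.01 = 0.4677;  α = 0.5323.
Bypass flow = 0.5323×2060 = 1096.6 t/h.

1097 t/h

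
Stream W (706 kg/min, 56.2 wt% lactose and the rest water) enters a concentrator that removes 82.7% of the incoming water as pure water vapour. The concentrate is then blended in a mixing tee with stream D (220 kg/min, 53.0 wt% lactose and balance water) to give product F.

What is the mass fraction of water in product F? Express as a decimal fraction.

0.234

Vapour removed = 0.827×0.438×706 = 255.73 kg/min; concentrate = 450.27 kg/min.
water reaching the mixer = 53.496 (from concentrate) + 220×0.470 = 156.9 kg/min.
Product flow = 450.27 + 220 = 670.27 kg/min; water fraction = 0.234.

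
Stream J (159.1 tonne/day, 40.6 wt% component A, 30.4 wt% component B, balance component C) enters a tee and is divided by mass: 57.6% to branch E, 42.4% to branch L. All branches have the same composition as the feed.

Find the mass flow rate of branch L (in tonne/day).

67.46 tonne/day

Branch L flow = 0.424×159.1 = 67.458 tonne/day.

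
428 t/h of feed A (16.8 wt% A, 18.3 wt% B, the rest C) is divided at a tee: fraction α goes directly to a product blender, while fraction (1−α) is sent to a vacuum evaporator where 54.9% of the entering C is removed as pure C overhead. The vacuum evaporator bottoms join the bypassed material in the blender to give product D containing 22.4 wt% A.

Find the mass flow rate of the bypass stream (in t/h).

127.7 t/h

All 428×0.168 = 71.904 t/h of A reaches D, so D = 71.904/0.224 = 321 t/h and vapour = 107 t/h.
The evaporator receives (1−α)·428 of feed at 0.649 C and removes 0.549 of that C:
0.549×0.649×(1−α)×428 = 107
(1−α) = 107/152.5 = 0.7017;  α = 0.2983.
Bypass flow = 0.2983×428 = 127.69 t/h.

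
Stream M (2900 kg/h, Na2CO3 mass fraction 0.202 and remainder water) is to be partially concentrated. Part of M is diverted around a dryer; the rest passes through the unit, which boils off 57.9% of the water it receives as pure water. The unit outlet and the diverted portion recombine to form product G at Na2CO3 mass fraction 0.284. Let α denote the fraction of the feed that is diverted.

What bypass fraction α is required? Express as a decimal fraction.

All 2900×0.202 = 585.8 kg/h of Na2CO3 reaches G, so G = 585.8/0.284 = 2062.7 kg/h and vapour = 837.32 kg/h.
The evaporator receives (1−α)·2900 of feed at 0.798 water and removes 0.579 of that water:
0.579×0.798×(1−α)×2900 = 837.32
(1−α) = 837.32/1339.9 = 0.6249;  α = 0.3751.

0.375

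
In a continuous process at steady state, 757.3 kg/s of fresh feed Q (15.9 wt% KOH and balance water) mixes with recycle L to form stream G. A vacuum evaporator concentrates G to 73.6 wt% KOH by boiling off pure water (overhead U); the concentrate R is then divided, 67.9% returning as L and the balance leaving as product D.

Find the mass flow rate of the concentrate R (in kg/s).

Overall KOH balance (none leaves overhead): KOH in fresh feed = KOH in product, i.e. 757.3×0.159 = (1−0.679)·R·0.736.
R = 120.41/(0.736×0.321) = 509.66 kg/s.

509.7 kg/s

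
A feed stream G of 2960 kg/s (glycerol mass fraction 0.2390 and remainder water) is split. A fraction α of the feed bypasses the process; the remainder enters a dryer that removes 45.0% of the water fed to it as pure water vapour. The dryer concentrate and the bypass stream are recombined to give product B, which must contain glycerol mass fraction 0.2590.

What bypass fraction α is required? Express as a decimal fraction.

0.775

All 2960×0.239 = 707.44 kg/s of glycerol reaches B, so B = 707.44/0.259 = 2731.4 kg/s and vapour = 228.57 kg/s.
The evaporator receives (1−α)·2960 of feed at 0.761 water and removes 0.450 of that water:
0.450×0.761×(1−α)×2960 = 228.57
(1−α) = 228.57/1013.7 = 0.2255;  α = 0.7745.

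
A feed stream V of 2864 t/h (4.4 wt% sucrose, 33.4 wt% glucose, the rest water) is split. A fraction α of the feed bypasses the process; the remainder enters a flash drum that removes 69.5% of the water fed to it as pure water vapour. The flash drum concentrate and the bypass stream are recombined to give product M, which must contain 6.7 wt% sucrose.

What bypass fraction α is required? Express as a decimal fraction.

0.206

All 2864×0.044 = 126.02 t/h of sucrose reaches M, so M = 126.02/0.067 = 1880.8 t/h and vapour = 983.16 t/h.
The evaporator receives (1−α)·2864 of feed at 0.622 water and removes 0.695 of that water:
0.695×0.622×(1−α)×2864 = 983.16
(1−α) = 983.16/1238.1 = 0.7941;  α = 0.2059.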